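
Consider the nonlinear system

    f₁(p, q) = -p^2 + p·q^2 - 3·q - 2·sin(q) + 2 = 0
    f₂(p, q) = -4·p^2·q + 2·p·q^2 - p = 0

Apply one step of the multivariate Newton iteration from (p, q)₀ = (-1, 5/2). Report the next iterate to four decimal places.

At (-1, 5/2): F = (-13.946944, -21.5000).
Jacobian J = [[-2·p + q^2, 2·p·q - 2·cos(q) - 3], [-8·p·q + 2·q^2 - 1, -4·p^2 + 4·p·q]].
At the point, J = [[8.2500, -6.397713], [31.5000, -14.0000]] (det J = 86.027952).
Solving J·Δ = −F gives Δ = (-0.6708, -3.0450).
Then the next iterate is (p, q)₁ = (-1.6708, -0.5450).

(-1.6708, -0.5450)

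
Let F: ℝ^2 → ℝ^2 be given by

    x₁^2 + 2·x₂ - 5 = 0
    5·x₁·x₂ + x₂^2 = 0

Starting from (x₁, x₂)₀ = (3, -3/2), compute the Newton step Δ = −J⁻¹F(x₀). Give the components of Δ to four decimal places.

At (3, -3/2): F = (1.0000, -20.2500).
Jacobian J = [[2·x₁, 2], [5·x₂, 5·x₁ + 2·x₂]].
At the point, J = [[6.0000, 2.0000], [-7.5000, 12.0000]] (det J = 87.0000).
Solving J·Δ = −F gives Δ = (-0.6034, 1.3103).

(-0.6034, 1.3103)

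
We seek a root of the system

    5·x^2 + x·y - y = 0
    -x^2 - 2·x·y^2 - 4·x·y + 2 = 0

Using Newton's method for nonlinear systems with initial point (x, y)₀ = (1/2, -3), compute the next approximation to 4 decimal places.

(-1.8056, -6.7222)

At (1/2, -3): F = (2.7500, -1.2500).
Jacobian J = [[10·x + y, x - 1], [-2·x - 2·y^2 - 4·y, -4·x·y - 4·x]].
At the point, J = [[2.0000, -0.5000], [-7.0000, 4.0000]] (det J = 4.5000).
Solving J·Δ = −F gives Δ = (-2.3056, -3.7222).
Then the next iterate is (x, y)₁ = (-1.8056, -6.7222).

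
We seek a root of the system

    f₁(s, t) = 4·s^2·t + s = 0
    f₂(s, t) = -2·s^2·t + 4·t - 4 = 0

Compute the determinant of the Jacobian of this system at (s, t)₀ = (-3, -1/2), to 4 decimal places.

34.0000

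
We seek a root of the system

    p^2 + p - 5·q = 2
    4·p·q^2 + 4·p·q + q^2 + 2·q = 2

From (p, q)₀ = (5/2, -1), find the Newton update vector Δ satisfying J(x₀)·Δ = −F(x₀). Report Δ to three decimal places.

At (5/2, -1): F = (11.750, -3.000).
Jacobian J = [[2·p + 1, -5], [4·q^2 + 4·q, 8·p·q + 4·p + 2·q + 2]].
At the point, J = [[6.000, -5.000], [0.000, -10.000]] (det J = -60.000).
Solving J·Δ = −F gives Δ = (-2.208, -0.300).

(-2.208, -0.300)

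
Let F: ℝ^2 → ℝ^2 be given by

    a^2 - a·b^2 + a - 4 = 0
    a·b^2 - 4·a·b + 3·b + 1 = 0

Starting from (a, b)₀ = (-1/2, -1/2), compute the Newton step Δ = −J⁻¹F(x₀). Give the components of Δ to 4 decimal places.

(-94.0000, 38.7500)

At (-1/2, -1/2): F = (-4.1250, -1.6250).
Jacobian J = [[2·a - b^2 + 1, -2·a·b], [b^2 - 4·b, 2·a·b - 4·a + 3]].
At the point, J = [[-0.2500, -0.5000], [2.2500, 5.5000]] (det J = -0.2500).
Solving J·Δ = −F gives Δ = (-94.0000, 38.7500).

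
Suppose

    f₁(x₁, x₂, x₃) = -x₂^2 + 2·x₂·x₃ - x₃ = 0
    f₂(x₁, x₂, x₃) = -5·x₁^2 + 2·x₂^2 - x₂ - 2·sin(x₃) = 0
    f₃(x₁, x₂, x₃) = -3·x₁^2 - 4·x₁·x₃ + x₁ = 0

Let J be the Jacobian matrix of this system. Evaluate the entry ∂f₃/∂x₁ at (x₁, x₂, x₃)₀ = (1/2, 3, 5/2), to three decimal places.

-12.000

∂f₃/∂x₁ = -6·x₁ - 4·x₃ + 1.
At (1/2, 3, 5/2) this is -12.000.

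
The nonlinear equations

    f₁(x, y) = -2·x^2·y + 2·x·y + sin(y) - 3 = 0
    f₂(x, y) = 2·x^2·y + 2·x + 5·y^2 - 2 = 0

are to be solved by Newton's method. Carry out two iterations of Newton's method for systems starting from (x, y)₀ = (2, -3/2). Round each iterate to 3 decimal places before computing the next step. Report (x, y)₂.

At (2, -3/2): F = (2.00251, 1.250).
Jacobian J = [[-4·x·y + 2·y, -2·x^2 + 2·x + cos(y)], [4·x·y + 2, 2·x^2 + 10·y]].
At the point, J = [[9.000, -3.92926], [-10.000, -7.000]] (det J = -102.29263).
Solving J·Δ = −F gives Δ = (-0.089, 0.306).
Then the next iterate is (x, y)₁ = (1.911, -1.194).
Round to (1.911, -1.194) and repeat: F = (0.22747, 0.22939), J = [[6.73894, -3.11390], [-7.12694, -4.63616]].
Δ = (-0.006, 0.059), so (x, y)₂ = (1.905, -1.135).

(1.905, -1.135)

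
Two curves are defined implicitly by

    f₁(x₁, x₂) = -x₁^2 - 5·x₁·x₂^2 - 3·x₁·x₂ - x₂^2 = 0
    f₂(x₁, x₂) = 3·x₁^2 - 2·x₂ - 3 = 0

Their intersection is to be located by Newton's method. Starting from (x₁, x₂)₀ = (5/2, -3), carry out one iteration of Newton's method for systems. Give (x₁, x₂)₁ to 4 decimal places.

(1.1398, -2.3268)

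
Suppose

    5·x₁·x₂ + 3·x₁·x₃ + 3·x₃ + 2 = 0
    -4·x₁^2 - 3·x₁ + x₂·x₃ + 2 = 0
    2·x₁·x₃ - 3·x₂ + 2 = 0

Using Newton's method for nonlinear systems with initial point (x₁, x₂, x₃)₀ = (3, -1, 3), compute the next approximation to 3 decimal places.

(1.426, -0.504, 0.989)

At (3, -1, 3): F = (23.000, -46.000, 23.000).
Jacobian J = [[5·x₂ + 3·x₃, 5·x₁, 3·x₁ + 3], [-8·x₁ - 3, x₃, x₂], [2·x₃, -3, 2·x₁]].
At the point, J = [[4.000, 15.000, 12.000], [-27.000, 3.000, -1.000], [6.000, -3.000, 6.000]] (det J = 3156.000).
Solving J·Δ = −F gives Δ = (-1.574, 0.496, -2.011).
Then the next iterate is (x₁, x₂, x₃)₁ = (1.426, -0.504, 0.989).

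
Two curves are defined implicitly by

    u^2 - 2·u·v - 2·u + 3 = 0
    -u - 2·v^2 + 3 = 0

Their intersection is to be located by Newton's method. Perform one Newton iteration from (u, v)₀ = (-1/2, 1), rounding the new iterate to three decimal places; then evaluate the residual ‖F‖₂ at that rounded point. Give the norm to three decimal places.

At (-1/2, 1): F = (5.250, 1.500).
Jacobian J = [[2·u - 2·v - 2, -2·u], [-1, -4·v]].
At the point, J = [[-5.000, 1.000], [-1.000, -4.000]] (det J = 21.000).
Solving J·Δ = −F gives Δ = (1.071, 0.107).
Then the next iterate is (u, v)₁ = (0.571, 1.107).
Re-evaluating at (0.571, 1.107): F = (0.91985, -0.02190), so ‖F‖₂ = 0.920.

0.920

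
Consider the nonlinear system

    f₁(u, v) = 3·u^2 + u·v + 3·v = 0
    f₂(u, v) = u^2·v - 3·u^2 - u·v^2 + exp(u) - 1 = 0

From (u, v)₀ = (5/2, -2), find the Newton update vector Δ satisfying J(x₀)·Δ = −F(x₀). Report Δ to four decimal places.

At (5/2, -2): F = (7.7500, -30.067506).
Jacobian J = [[6·u + v, u + 3], [2·u·v - 6·u - v^2 + exp(u), u^2 - 2·u·v]].
At the point, J = [[13.0000, 5.5000], [-16.817506, 16.2500]] (det J = 303.746283).
Solving J·Δ = −F gives Δ = (-0.9591, 0.8578).

(-0.9591, 0.8578)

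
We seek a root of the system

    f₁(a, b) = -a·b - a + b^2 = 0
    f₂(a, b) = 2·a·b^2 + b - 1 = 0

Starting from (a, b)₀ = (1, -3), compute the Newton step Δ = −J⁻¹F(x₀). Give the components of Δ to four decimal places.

At (1, -3): F = (11.0000, 14.0000).
Jacobian J = [[-b - 1, -a + 2·b], [2·b^2, 4·a·b + 1]].
At the point, J = [[2.0000, -7.0000], [18.0000, -11.0000]] (det J = 104.0000).
Solving J·Δ = −F gives Δ = (0.2212, 1.6346).

(0.2212, 1.6346)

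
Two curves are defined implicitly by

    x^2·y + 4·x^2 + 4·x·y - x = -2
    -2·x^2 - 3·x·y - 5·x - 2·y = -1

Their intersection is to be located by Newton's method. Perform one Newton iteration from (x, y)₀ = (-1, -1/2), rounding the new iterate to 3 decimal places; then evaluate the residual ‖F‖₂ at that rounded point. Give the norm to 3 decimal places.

At (-1, -1/2): F = (8.500, 3.500).
Jacobian J = [[2·x·y + 8·x + 4·y - 1, x^2 + 4·x], [-4·x - 3·y - 5, -3·x - 2]].
At the point, J = [[-10.000, -3.000], [0.500, 1.000]] (det J = -8.500).
Solving J·Δ = −F gives Δ = (2.235, -4.618).
Then the next iterate is (x, y)₁ = (1.235, -5.118).
Re-evaluating at (1.235, -5.118): F = (-26.22312, 20.97274), so ‖F‖₂ = 33.578.

33.578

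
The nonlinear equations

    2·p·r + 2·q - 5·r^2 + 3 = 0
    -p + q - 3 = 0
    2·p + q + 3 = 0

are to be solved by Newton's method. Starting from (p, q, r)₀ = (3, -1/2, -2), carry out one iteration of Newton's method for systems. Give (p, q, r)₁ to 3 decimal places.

(-2.000, 1.000, -1.731)

At (3, -1/2, -2): F = (-30.000, -6.500, 8.500).
Jacobian J = [[2·r, 2, 2·p - 10·r], [-1, 1, 0], [2, 1, 0]].
At the point, J = [[-4.000, 2.000, 26.000], [-1.000, 1.000, 0.000], [2.000, 1.000, 0.000]] (det J = -78.000).
Solving J·Δ = −F gives Δ = (-5.000, 1.500, 0.269).
Then the next iterate is (p, q, r)₁ = (-2.000, 1.000, -1.731).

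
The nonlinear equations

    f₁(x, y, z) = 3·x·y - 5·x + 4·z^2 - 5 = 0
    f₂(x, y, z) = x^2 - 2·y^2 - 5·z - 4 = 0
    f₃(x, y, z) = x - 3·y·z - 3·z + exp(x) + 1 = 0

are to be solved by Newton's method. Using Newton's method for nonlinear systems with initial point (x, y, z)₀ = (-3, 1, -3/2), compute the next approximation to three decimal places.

At (-3, 1, -3/2): F = (10.000, 10.500, 7.04979).
Jacobian J = [[3·y - 5, 3·x, 8·z], [2·x, -4·y, -5], [exp(x) + 1, -3·z, -3·y - 3]].
At the point, J = [[-2.000, -9.000, -12.000], [-6.000, -4.000, -5.000], [1.04979, 4.500, -6.000]] (det J = 551.85064).
Solving J·Δ = −F gives Δ = (1.251, -0.513, 1.009).
Then the next iterate is (x, y, z)₁ = (-1.749, 0.487, -0.491).

(-1.749, 0.487, -0.491)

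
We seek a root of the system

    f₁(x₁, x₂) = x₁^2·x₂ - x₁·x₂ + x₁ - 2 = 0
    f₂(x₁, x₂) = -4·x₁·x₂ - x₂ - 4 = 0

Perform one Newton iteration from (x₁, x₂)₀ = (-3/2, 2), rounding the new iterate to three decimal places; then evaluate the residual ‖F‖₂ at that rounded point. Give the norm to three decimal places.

At (-3/2, 2): F = (4.000, 6.000).
Jacobian J = [[2·x₁·x₂ - x₂ + 1, x₁^2 - x₁], [-4·x₂, -4·x₁ - 1]].
At the point, J = [[-7.000, 3.750], [-8.000, 5.000]] (det J = -5.000).
Solving J·Δ = −F gives Δ = (-0.500, -2.000).
Then the next iterate is (x₁, x₂)₁ = (-2.000, 0.000).
Re-evaluating at (-2.000, 0.000): F = (-4.000, -4.000), so ‖F‖₂ = 5.657.

5.657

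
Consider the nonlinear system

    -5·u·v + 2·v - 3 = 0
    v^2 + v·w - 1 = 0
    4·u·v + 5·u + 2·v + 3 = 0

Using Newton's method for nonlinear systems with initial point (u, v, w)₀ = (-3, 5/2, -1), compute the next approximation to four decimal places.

(-1.2000, 1.5000, -0.5000)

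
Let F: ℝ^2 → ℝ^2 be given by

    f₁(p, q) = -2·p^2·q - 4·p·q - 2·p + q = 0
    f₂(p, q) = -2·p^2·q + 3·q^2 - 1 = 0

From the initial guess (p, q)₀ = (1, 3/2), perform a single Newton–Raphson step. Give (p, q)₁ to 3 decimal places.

(0.588, 0.754)

At (1, 3/2): F = (-9.500, 2.750).
Jacobian J = [[-4·p·q - 4·q - 2, -2·p^2 - 4·p + 1], [-4·p·q, -2·p^2 + 6·q]].
At the point, J = [[-14.000, -5.000], [-6.000, 7.000]] (det J = -128.000).
Solving J·Δ = −F gives Δ = (-0.412, -0.746).
Then the next iterate is (p, q)₁ = (0.588, 0.754).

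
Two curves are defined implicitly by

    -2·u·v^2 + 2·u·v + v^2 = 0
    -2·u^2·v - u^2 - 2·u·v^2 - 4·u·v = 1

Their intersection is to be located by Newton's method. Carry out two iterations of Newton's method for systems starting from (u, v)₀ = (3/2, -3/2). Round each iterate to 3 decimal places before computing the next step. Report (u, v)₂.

At (3/2, -3/2): F = (-9.000, 5.750).
Jacobian J = [[-2·v^2 + 2·v, -4·u·v + 2·u + 2·v], [-4·u·v - 2·u - 2·v^2 - 4·v, -2·u^2 - 4·u·v - 4·u]].
At the point, J = [[-7.500, 9.000], [7.500, -1.500]] (det J = -56.250).
Solving J·Δ = −F gives Δ = (-0.680, 0.433).
Then the next iterate is (u, v)₁ = (0.820, -1.067).
Round to (0.820, -1.067) and repeat: F = (-2.47851, 1.39514), J = [[-4.41098, 3.00576], [3.85078, -1.12504]].
Δ = (-0.212, 0.513), so (u, v)₂ = (0.608, -0.554).

(0.608, -0.554)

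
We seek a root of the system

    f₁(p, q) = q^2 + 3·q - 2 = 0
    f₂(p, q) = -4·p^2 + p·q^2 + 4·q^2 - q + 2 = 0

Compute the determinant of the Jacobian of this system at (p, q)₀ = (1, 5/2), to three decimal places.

J = [[0, 2·q + 3], [-8·p + q^2, 2·p·q + 8·q - 1]].
At the point, J = [[0.000, 8.000], [-1.750, 24.000]].
det J = 14.000.

14.000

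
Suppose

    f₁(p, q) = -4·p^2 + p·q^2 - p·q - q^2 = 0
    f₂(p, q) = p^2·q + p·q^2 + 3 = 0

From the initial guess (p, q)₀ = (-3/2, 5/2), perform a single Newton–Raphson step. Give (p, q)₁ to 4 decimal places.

(-0.4491, 2.1069)

At (-3/2, 5/2): F = (-20.8750, -0.7500).
Jacobian J = [[-8·p + q^2 - q, 2·p·q - p - 2·q], [2·p·q + q^2, p^2 + 2·p·q]].
At the point, J = [[15.7500, -11.0000], [-1.2500, -5.2500]] (det J = -96.4375).
Solving J·Δ = −F gives Δ = (1.0509, -0.3931).
Then the next iterate is (p, q)₁ = (-0.4491, 2.1069).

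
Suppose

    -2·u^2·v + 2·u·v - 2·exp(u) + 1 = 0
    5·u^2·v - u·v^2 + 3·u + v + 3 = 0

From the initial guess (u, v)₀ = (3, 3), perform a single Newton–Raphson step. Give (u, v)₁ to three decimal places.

At (3, 3): F = (-75.17107, 123.000).
Jacobian J = [[-4·u·v + 2·v - 2·exp(u), -2·u^2 + 2·u], [10·u·v - v^2 + 3, 5·u^2 - 2·u·v + 1]].
At the point, J = [[-70.17107, -12.000], [84.000, 28.000]] (det J = -956.79007).
Solving J·Δ = −F gives Δ = (-0.657, -2.421).
Then the next iterate is (u, v)₁ = (2.343, 0.579).

(2.343, 0.579)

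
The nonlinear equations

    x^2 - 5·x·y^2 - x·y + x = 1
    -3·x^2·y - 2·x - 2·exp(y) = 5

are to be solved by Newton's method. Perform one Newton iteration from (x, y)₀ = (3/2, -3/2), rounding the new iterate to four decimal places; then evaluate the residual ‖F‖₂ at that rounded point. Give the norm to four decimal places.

At (3/2, -3/2): F = (-11.8750, 1.678740).
Jacobian J = [[2·x - 5·y^2 - y + 1, -10·x·y - x], [-6·x·y - 2, -3·x^2 - 2·exp(y)]].
At the point, J = [[-5.7500, 21.0000], [11.5000, -7.196260]] (det J = -200.121503).
Solving J·Δ = −F gives Δ = (0.2509, 0.6342).
Then the next iterate is (x, y)₁ = (1.7509, -0.8658).
Re-evaluating at (1.7509, -0.8658): F = (-1.229978, -1.380508), so ‖F‖₂ = 1.8490.

1.8490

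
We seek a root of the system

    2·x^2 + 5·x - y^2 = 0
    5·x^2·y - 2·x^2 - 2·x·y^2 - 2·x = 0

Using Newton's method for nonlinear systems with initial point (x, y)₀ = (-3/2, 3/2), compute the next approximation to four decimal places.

(-1.9475, -0.1008)

At (-3/2, 3/2): F = (-5.2500, 22.1250).
Jacobian J = [[4·x + 5, -2·y], [10·x·y - 4·x - 2·y^2 - 2, 5·x^2 - 4·x·y]].
At the point, J = [[-1.0000, -3.0000], [-23.0000, 20.2500]] (det J = -89.2500).
Solving J·Δ = −F gives Δ = (-0.4475, -1.6008).
Then the next iterate is (x, y)₁ = (-1.9475, -0.1008).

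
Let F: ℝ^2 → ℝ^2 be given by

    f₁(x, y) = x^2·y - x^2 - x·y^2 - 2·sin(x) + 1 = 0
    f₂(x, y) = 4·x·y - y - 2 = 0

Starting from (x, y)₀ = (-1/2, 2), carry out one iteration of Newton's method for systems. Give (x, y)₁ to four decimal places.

(-2.8719, -6.9916)

At (-1/2, 2): F = (4.208851, -8.0000).
Jacobian J = [[2·x·y - 2·x - y^2 - 2·cos(x), x^2 - 2·x·y], [4·y, 4·x - 1]].
At the point, J = [[-6.755165, 2.2500], [8.0000, -3.0000]] (det J = 2.265495).
Solving J·Δ = −F gives Δ = (-2.3719, -8.9916).
Then the next iterate is (x, y)₁ = (-2.8719, -6.9916).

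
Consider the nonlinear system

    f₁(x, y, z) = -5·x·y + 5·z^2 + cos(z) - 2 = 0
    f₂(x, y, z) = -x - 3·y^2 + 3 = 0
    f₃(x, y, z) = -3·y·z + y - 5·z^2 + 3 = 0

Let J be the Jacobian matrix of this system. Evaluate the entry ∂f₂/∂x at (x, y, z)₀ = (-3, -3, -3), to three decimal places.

∂f₂/∂x = -1.
At (-3, -3, -3) this is -1.000.

-1.000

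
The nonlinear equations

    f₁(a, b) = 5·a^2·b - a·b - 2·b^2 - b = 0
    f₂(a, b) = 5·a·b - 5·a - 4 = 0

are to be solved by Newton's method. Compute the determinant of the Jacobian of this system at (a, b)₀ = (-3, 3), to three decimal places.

1045.000

J = [[10·a·b - b, 5·a^2 - a - 4·b - 1], [5·b - 5, 5·a]].
At the point, J = [[-93.000, 35.000], [10.000, -15.000]].
det J = 1045.000.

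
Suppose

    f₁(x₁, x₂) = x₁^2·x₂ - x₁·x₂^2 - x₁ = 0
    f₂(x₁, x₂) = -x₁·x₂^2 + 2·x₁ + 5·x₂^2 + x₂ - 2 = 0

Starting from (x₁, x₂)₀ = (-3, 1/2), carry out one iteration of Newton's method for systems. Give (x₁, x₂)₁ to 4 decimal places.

At (-3, 1/2): F = (8.2500, -5.5000).
Jacobian J = [[2·x₁·x₂ - x₂^2 - 1, x₁^2 - 2·x₁·x₂], [-x₂^2 + 2, -2·x₁·x₂ + 10·x₂ + 1]].
At the point, J = [[-4.2500, 12.0000], [1.7500, 9.0000]] (det J = -59.2500).
Solving J·Δ = −F gives Δ = (2.3671, 0.1508).
Then the next iterate is (x₁, x₂)₁ = (-0.6329, 0.6508).

(-0.6329, 0.6508)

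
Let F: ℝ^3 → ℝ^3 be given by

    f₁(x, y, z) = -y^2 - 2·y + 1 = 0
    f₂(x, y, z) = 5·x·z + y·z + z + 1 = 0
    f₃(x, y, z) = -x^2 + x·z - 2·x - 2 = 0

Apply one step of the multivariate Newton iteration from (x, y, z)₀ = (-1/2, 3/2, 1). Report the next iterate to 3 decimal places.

(-0.530, 0.650, -2.500)

At (-1/2, 3/2, 1): F = (-4.250, 1.000, -1.750).
Jacobian J = [[0, -2·y - 2, 0], [5·z, z, 5·x + y + 1], [-2·x + z - 2, 0, x]].
At the point, J = [[0.000, -5.000, 0.000], [5.000, 1.000, 0.000], [0.000, 0.000, -0.500]] (det J = -12.500).
Solving J·Δ = −F gives Δ = (-0.030, -0.850, -3.500).
Then the next iterate is (x, y, z)₁ = (-0.530, 0.650, -2.500).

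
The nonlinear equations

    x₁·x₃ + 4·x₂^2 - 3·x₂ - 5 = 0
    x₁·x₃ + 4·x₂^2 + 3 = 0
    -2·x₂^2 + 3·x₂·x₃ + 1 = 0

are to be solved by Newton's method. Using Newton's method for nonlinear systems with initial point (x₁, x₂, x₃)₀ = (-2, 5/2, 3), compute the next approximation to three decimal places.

At (-2, 5/2, 3): F = (6.500, 22.000, 11.000).
Jacobian J = [[x₃, 8·x₂ - 3, x₁], [x₃, 8·x₂, x₁], [0, -4·x₂ + 3·x₃, 3·x₂]].
At the point, J = [[3.000, 17.000, -2.000], [3.000, 20.000, -2.000], [0.000, -1.000, 7.500]] (det J = 67.500).
Solving J·Δ = −F gives Δ = (25.674, -5.167, -2.156).
Then the next iterate is (x₁, x₂, x₃)₁ = (23.674, -2.667, 0.844).

(23.674, -2.667, 0.844)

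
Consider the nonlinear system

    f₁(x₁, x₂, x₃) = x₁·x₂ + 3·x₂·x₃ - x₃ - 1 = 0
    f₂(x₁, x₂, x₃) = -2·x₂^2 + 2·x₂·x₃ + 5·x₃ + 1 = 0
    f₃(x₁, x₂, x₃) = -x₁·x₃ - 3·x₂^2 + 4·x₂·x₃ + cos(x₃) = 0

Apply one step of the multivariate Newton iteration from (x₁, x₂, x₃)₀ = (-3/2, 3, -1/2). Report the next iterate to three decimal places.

At (-3/2, 3, -1/2): F = (-9.500, -22.500, -32.87242).
Jacobian J = [[x₂, x₁ + 3·x₃, 3·x₂ - 1], [0, -4·x₂ + 2·x₃, 2·x₂ + 5], [-x₃, -6·x₂ + 4·x₃, -x₁ + 4·x₂ - sin(x₃)]].
At the point, J = [[3.000, -3.000, 8.000], [0.000, -13.000, 11.000], [0.500, -20.000, 13.97943]] (det J = 150.30240).
Solving J·Δ = −F gives Δ = (0.273, -1.190, 0.639).
Then the next iterate is (x₁, x₂, x₃)₁ = (-1.227, 1.810, 0.139).

(-1.227, 1.810, 0.139)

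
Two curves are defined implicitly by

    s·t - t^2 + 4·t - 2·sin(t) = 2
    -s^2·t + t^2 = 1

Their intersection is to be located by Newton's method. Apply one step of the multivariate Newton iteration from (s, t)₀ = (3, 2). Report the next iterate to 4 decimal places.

(2.2615, 0.7724)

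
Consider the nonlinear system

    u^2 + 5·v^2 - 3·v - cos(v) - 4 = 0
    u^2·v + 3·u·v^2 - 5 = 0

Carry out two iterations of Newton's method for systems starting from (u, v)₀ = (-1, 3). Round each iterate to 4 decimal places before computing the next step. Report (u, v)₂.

(0.4711, 1.4139)

At (-1, 3): F = (33.989992, -29.0000).
Jacobian J = [[2·u, 10·v + sin(v) - 3], [2·u·v + 3·v^2, u^2 + 6·u·v]].
At the point, J = [[-2.0000, 27.141120], [21.0000, -17.0000]] (det J = -535.963520).
Solving J·Δ = −F gives Δ = (0.3904, -1.2236).
Then the next iterate is (u, v)₁ = (-0.6096, 1.7764).
Round to (-0.6096, 1.7764) and repeat: F = (7.024555, -10.110824), J = [[-1.2192, 15.742938], [7.301004, -6.125748]].
Δ = (1.0807, -0.3625), so (u, v)₂ = (0.4711, 1.4139).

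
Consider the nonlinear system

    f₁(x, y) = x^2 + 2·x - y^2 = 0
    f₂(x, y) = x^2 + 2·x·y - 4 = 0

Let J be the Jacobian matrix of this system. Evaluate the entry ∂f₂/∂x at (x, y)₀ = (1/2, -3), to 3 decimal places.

-5.000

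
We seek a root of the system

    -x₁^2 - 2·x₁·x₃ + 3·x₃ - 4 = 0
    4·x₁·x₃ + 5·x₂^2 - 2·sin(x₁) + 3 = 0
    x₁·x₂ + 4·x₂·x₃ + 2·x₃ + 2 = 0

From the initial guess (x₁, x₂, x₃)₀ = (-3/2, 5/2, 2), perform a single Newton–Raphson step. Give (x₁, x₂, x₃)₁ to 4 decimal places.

(-2.5863, 1.5982, 0.8606)

At (-3/2, 5/2, 2): F = (5.7500, 24.244990, 22.2500).
Jacobian J = [[-2·x₁ - 2·x₃, 0, -2·x₁ + 3], [4·x₃ - 2·cos(x₁), 10·x₂, 4·x₁], [x₂, x₁ + 4·x₃, 4·x₂ + 2]].
At the point, J = [[-1.0000, 0.0000, 6.0000], [7.858526, 25.0000, -6.0000], [2.5000, 6.5000, 12.0000]] (det J = -407.517502).
Solving J·Δ = −F gives Δ = (-1.0863, -0.9018, -1.1394).
Then the next iterate is (x₁, x₂, x₃)₁ = (-2.5863, 1.5982, 0.8606).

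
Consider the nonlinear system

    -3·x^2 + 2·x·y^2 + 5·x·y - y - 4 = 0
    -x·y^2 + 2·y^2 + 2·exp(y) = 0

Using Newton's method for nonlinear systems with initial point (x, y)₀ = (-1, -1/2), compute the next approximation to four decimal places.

(0.9507, 0.3257)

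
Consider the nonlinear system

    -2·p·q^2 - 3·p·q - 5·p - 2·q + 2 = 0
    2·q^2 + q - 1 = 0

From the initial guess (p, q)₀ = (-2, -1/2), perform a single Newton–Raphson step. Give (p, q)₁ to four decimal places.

(0.7500, -1.5000)

At (-2, -1/2): F = (11.0000, -1.0000).
Jacobian J = [[-2·q^2 - 3·q - 5, -4·p·q - 3·p - 2], [0, 4·q + 1]].
At the point, J = [[-4.0000, 0.0000], [0.0000, -1.0000]] (det J = 4.0000).
Solving J·Δ = −F gives Δ = (2.7500, -1.0000).
Then the next iterate is (p, q)₁ = (0.7500, -1.5000).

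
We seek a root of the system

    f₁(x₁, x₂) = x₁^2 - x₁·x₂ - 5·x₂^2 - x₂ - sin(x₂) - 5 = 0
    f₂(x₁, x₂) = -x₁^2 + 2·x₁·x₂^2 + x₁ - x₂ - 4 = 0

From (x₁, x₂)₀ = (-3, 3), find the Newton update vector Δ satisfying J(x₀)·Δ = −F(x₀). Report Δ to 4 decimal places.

At (-3, 3): F = (-35.141120, -73.0000).
Jacobian J = [[2·x₁ - x₂, -x₁ - 10·x₂ - cos(x₂) - 1], [-2·x₁ + 2·x₂^2 + 1, 4·x₁·x₂ - 1]].
At the point, J = [[-9.0000, -27.010008], [25.0000, -37.0000]] (det J = 1008.250188).
Solving J·Δ = −F gives Δ = (0.6660, -1.5230).

(0.6660, -1.5230)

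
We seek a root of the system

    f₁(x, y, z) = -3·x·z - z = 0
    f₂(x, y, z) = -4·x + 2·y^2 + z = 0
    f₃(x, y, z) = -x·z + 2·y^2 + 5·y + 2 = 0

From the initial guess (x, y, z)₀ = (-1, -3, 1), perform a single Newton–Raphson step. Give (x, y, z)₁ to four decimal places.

At (-1, -3, 1): F = (2.0000, 23.0000, 6.0000).
Jacobian J = [[-3·z, 0, -3·x - 1], [-4, 4·y, 1], [-z, 4·y + 5, -x]].
At the point, J = [[-3.0000, 0.0000, 2.0000], [-4.0000, -12.0000, 1.0000], [-1.0000, -7.0000, 1.0000]] (det J = 47.0000).
Solving J·Δ = −F gives Δ = (4.0000, 1.0000, 5.0000).
Then the next iterate is (x, y, z)₁ = (3.0000, -2.0000, 6.0000).

(3.0000, -2.0000, 6.0000)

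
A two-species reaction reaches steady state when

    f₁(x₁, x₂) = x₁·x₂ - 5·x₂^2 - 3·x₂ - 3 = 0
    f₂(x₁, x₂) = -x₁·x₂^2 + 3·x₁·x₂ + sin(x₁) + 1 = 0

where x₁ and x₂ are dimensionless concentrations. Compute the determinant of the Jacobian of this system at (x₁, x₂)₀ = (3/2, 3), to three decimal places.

J = [[x₂, x₁ - 10·x₂ - 3], [-x₂^2 + 3·x₂ + cos(x₁), -2·x₁·x₂ + 3·x₁]].
At the point, J = [[3.000, -31.500], [0.07074, -4.500]].
det J = -11.272.

-11.272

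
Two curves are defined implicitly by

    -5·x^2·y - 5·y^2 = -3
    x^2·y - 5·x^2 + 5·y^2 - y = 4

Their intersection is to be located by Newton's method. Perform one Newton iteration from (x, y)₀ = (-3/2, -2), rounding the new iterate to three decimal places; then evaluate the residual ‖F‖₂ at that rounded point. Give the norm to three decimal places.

1.983

At (-3/2, -2): F = (5.500, 2.250).
Jacobian J = [[-10·x·y, -5·x^2 - 10·y], [2·x·y - 10·x, x^2 + 10·y - 1]].
At the point, J = [[-30.000, 8.750], [21.000, -18.750]] (det J = 378.750).
Solving J·Δ = −F gives Δ = (0.324, 0.483).
Then the next iterate is (x, y)₁ = (-1.176, -1.517).
Re-evaluating at (-1.176, -1.517): F = (1.98343, 0.01059), so ‖F‖₂ = 1.983.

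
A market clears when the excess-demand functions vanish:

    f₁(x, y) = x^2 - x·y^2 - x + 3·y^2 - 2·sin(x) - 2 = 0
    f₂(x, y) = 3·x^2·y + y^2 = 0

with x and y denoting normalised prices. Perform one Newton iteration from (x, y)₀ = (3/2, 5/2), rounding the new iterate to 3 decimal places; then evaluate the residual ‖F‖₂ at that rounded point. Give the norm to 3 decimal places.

6.585

At (3/2, 5/2): F = (6.13001, 23.125).
Jacobian J = [[2·x - y^2 - 2·cos(x) - 1, -2·x·y + 6·y], [6·x·y, 3·x^2 + 2·y]].
At the point, J = [[-4.39147, 7.500], [22.500, 11.750]] (det J = -220.34982).
Solving J·Δ = −F gives Δ = (-0.460, -1.087).
Then the next iterate is (x, y)₁ = (1.040, 1.413).
Re-evaluating at (1.040, 1.413): F = (0.23007, 6.58147), so ‖F‖₂ = 6.585.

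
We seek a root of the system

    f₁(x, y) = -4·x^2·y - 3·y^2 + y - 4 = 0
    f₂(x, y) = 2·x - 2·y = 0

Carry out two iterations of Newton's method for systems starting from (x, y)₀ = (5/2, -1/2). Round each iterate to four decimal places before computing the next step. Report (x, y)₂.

(-1.9083, -1.9083)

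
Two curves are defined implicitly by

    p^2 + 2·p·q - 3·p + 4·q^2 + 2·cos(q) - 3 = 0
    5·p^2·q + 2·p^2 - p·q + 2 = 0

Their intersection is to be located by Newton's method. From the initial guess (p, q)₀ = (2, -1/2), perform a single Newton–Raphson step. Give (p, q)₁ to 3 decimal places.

(55.791, 3.927)

At (2, -1/2): F = (-4.24483, 1.000).
Jacobian J = [[2·p + 2·q - 3, 2·p + 8·q - 2·sin(q)], [10·p·q + 4·p - q, 5·p^2 - p]].
At the point, J = [[0.000, 0.95885], [-1.500, 18.000]] (det J = 1.43828).
Solving J·Δ = −F gives Δ = (53.791, 4.427).
Then the next iterate is (p, q)₁ = (55.791, 3.927).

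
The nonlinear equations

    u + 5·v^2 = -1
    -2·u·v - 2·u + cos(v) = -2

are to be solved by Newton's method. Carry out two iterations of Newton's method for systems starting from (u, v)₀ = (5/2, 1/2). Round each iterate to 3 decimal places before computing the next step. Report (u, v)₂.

(0.283, -0.004)

At (5/2, 1/2): F = (4.750, -4.62242).
Jacobian J = [[1, 10·v], [-2·v - 2, -2·u - sin(v)]].
At the point, J = [[1.000, 5.000], [-3.000, -5.47943]] (det J = 9.52057).
Solving J·Δ = −F gives Δ = (0.306, -1.011).
Then the next iterate is (u, v)₁ = (2.806, -0.511).
Round to (2.806, -0.511) and repeat: F = (5.11160, 0.12799), J = [[1.000, -5.110], [-0.978, -5.12295]].
Δ = (-2.523, 0.507), so (u, v)₂ = (0.283, -0.004).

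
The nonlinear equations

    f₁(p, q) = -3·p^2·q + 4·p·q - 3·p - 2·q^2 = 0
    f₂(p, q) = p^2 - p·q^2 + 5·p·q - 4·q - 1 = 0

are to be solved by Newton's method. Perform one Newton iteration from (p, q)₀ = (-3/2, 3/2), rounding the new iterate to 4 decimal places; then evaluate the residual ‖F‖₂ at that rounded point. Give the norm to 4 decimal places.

42.2443

At (-3/2, 3/2): F = (-19.1250, -12.6250).
Jacobian J = [[-6·p·q + 4·q - 3, -3·p^2 + 4·p - 4·q], [2·p - q^2 + 5·q, -2·p·q + 5·p - 4]].
At the point, J = [[16.5000, -18.7500], [2.2500, -7.0000]] (det J = -73.3125).
Solving J·Δ = −F gives Δ = (-1.4028, -2.2545).
Then the next iterate is (p, q)₁ = (-2.9028, -0.7545).
Re-evaluating at (-2.9028, -0.7545): F = (35.403322, 23.047539), so ‖F‖₂ = 42.2443.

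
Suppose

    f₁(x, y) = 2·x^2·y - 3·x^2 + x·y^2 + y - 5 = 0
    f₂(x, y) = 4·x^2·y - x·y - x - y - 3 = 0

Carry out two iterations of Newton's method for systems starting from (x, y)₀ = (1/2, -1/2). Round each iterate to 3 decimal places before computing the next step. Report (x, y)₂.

At (1/2, -1/2): F = (-6.375, -3.250).
Jacobian J = [[4·x·y - 6·x + y^2, 2·x^2 + 2·x·y + 1], [8·x·y - y - 1, 4·x^2 - x - 1]].
At the point, J = [[-3.750, 1.000], [-2.500, -0.500]] (det J = 4.375).
Solving J·Δ = −F gives Δ = (-1.471, 0.857).
Then the next iterate is (x, y)₁ = (-0.971, 0.357).
Round to (-0.971, 0.357) and repeat: F = (-6.92209, -0.69298), J = [[4.56686, 2.19239], [-4.13018, 3.74236]].
Δ = (0.933, 1.215), so (x, y)₂ = (-0.038, 1.572).

(-0.038, 1.572)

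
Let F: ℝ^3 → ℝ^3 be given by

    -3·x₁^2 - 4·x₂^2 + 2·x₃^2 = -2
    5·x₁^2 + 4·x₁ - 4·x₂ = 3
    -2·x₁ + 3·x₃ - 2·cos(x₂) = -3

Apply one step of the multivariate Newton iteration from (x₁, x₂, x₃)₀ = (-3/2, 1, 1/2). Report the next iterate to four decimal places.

At (-3/2, 1, 1/2): F = (-8.2500, -1.7500, 6.419395).
Jacobian J = [[-6·x₁, -8·x₂, 4·x₃], [10·x₁ + 4, -4, 0], [-2, 2·sin(x₂), 3]].
At the point, J = [[9.0000, -8.0000, 2.0000], [-11.0000, -4.0000, 0.0000], [-2.0000, 1.682942, 3.0000]] (det J = -425.024723).
Solving J·Δ = −F gives Δ = (0.2411, -1.1005, -1.3617).
Then the next iterate is (x₁, x₂, x₃)₁ = (-1.2589, -0.1005, -0.8617).

(-1.2589, -0.1005, -0.8617)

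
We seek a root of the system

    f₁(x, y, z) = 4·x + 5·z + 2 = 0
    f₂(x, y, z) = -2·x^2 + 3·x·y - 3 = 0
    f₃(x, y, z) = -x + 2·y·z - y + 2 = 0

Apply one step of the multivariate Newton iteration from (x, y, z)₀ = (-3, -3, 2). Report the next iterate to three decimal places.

(-2.583, -2.194, 1.667)

At (-3, -3, 2): F = (0.000, 6.000, -4.000).
Jacobian J = [[4, 0, 5], [-4·x + 3·y, 3·x, 0], [-1, 2·z - 1, 2·y]].
At the point, J = [[4.000, 0.000, 5.000], [3.000, -9.000, 0.000], [-1.000, 3.000, -6.000]] (det J = 216.000).
Solving J·Δ = −F gives Δ = (0.417, 0.806, -0.333).
Then the next iterate is (x, y, z)₁ = (-2.583, -2.194, 1.667).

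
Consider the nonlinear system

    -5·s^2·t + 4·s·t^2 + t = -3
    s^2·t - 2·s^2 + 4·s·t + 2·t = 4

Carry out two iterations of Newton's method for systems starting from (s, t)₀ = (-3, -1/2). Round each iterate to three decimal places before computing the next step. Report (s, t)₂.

(-0.133, -1.221)

At (-3, -1/2): F = (22.000, -21.500).
Jacobian J = [[-10·s·t + 4·t^2, -5·s^2 + 8·s·t + 1], [2·s·t - 4·s + 4·t, s^2 + 4·s + 2]].
At the point, J = [[-14.000, -32.000], [13.000, -1.000]] (det J = 430.000).
Solving J·Δ = −F gives Δ = (1.651, -0.035).
Then the next iterate is (s, t)₁ = (-1.349, -0.535).
Round to (-1.349, -0.535) and repeat: F = (5.78850, -6.79634), J = [[-6.07225, -2.32529], [4.69943, -1.57620]].
Δ = (1.216, -0.686), so (s, t)₂ = (-0.133, -1.221).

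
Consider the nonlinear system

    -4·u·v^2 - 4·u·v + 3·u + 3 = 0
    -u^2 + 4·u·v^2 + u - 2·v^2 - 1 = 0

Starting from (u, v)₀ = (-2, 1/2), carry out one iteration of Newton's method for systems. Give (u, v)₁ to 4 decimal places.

At (-2, 1/2): F = (3.0000, -9.5000).
Jacobian J = [[-4·v^2 - 4·v + 3, -8·u·v - 4·u], [-2·u + 4·v^2 + 1, 8·u·v - 4·v]].
At the point, J = [[0.0000, 16.0000], [6.0000, -10.0000]] (det J = -96.0000).
Solving J·Δ = −F gives Δ = (1.2708, -0.1875).
Then the next iterate is (u, v)₁ = (-0.7292, 0.3125).

(-0.7292, 0.3125)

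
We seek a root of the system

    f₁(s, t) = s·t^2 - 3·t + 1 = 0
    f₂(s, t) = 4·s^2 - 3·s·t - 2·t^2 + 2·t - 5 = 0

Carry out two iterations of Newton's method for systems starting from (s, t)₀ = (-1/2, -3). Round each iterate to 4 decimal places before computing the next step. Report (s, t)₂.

(1.3824, 1.9548)

At (-1/2, -3): F = (5.5000, -32.5000).
Jacobian J = [[t^2, 2·s·t - 3], [8·s - 3·t, -3·s - 4·t + 2]].
At the point, J = [[9.0000, 0.0000], [5.0000, 15.5000]] (det J = 139.5000).
Solving J·Δ = −F gives Δ = (-0.6111, 2.2939).
Then the next iterate is (s, t)₁ = (-1.1111, -0.7061).
Round to (-1.1111, -0.7061) and repeat: F = (2.564331, -4.824825), J = [[0.498577, -1.430905], [-6.7705, 8.1577]].
Δ = (2.4935, 2.6609), so (s, t)₂ = (1.3824, 1.9548).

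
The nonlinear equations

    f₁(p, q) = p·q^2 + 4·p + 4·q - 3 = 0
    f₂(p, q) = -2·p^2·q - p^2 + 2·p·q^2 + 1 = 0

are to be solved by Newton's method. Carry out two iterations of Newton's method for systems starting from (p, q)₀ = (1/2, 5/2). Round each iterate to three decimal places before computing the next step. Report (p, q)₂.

(-2.328, 5.536)

At (1/2, 5/2): F = (12.125, 5.750).
Jacobian J = [[q^2 + 4, 2·p·q + 4], [-4·p·q - 2·p + 2·q^2, -2·p^2 + 4·p·q]].
At the point, J = [[10.250, 6.500], [6.500, 4.500]] (det J = 3.875).
Solving J·Δ = −F gives Δ = (-4.435, 5.129).
Then the next iterate is (p, q)₁ = (-3.935, 7.629).
Round to (-3.935, 7.629) and repeat: F = (-217.24746, -708.78944), J = [[62.20164, -56.04023], [244.35374, -151.04891]].
Δ = (1.607, -2.093), so (p, q)₂ = (-2.328, 5.536).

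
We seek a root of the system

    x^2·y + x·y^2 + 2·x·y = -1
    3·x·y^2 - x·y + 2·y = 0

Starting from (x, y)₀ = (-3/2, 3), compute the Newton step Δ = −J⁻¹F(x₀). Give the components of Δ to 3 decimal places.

(-0.582, -1.871)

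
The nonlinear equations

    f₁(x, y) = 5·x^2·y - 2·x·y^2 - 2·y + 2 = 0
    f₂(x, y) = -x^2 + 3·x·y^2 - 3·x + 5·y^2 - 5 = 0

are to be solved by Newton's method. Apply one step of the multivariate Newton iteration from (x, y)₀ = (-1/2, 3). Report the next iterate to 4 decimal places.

At (-1/2, 3): F = (8.7500, 27.7500).
Jacobian J = [[10·x·y - 2·y^2, 5·x^2 - 4·x·y - 2], [-2·x + 3·y^2 - 3, 6·x·y + 10·y]].
At the point, J = [[-33.0000, 5.2500], [25.0000, 21.0000]] (det J = -824.2500).
Solving J·Δ = −F gives Δ = (0.0462, -1.3764).
Then the next iterate is (x, y)₁ = (-0.4538, 1.6236).

(-0.4538, 1.6236)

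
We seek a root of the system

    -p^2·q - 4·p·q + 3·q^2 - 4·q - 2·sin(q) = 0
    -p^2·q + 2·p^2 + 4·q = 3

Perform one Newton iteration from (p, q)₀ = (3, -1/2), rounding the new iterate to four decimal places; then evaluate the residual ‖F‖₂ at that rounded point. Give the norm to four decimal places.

5.7264

At (3, -1/2): F = (14.208851, 17.5000).
Jacobian J = [[-2·p·q - 4·q, -p^2 - 4·p + 6·q - 2·cos(q) - 4], [-2·p·q + 4·p, -p^2 + 4]].
At the point, J = [[5.0000, -29.755165], [15.0000, -5.0000]] (det J = 421.327477).
Solving J·Δ = −F gives Δ = (-1.0673, 0.2982).
Then the next iterate is (p, q)₁ = (1.9327, -0.2018).
Re-evaluating at (1.9327, -0.2018): F = (3.644101, 4.417248), so ‖F‖₂ = 5.7264.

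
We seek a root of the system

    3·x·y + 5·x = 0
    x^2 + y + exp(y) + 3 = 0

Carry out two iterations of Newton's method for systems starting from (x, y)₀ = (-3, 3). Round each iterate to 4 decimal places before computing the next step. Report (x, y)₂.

(-0.2541, 0.5437)

At (-3, 3): F = (-42.0000, 35.085537).
Jacobian J = [[3·y + 5, 3·x], [2·x, exp(y) + 1]].
At the point, J = [[14.0000, -9.0000], [-6.0000, 21.085537]] (det J = 241.197517).
Solving J·Δ = −F gives Δ = (2.3625, -0.9917).
Then the next iterate is (x, y)₁ = (-0.6375, 2.0083).
Round to (-0.6375, 2.0083) and repeat: F = (-7.028374, 12.865347), J = [[11.0249, -1.9125], [-1.2750, 8.450640]].
Δ = (0.3834, -1.4646), so (x, y)₂ = (-0.2541, 0.5437).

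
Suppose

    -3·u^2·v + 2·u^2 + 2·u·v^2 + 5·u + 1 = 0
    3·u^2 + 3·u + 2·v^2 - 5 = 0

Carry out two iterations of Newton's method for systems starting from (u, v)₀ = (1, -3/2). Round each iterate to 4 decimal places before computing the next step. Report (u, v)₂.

At (1, -3/2): F = (17.0000, 5.5000).
Jacobian J = [[-6·u·v + 4·u + 2·v^2 + 5, -3·u^2 + 4·u·v], [6·u + 3, 4·v]].
At the point, J = [[22.5000, -9.0000], [9.0000, -6.0000]] (det J = -54.0000).
Solving J·Δ = −F gives Δ = (-0.9722, -0.5417).
Then the next iterate is (u, v)₁ = (0.0278, -2.0417).
Round to (0.0278, -2.0417) and repeat: F = (1.377050, 3.422796), J = [[13.788833, -0.229356], [3.1668, -8.1668]].
Δ = (-0.0935, 0.3829), so (u, v)₂ = (-0.0657, -1.6588).

(-0.0657, -1.6588)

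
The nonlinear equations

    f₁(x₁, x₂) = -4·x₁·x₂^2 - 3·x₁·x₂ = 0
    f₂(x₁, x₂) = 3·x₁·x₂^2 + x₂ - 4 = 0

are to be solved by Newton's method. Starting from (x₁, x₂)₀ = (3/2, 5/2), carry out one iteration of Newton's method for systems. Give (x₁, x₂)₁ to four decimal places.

(-0.4428, 2.9171)

At (3/2, 5/2): F = (-48.7500, 26.6250).
Jacobian J = [[-4·x₂^2 - 3·x₂, -8·x₁·x₂ - 3·x₁], [3·x₂^2, 6·x₁·x₂ + 1]].
At the point, J = [[-32.5000, -34.5000], [18.7500, 23.5000]] (det J = -116.8750).
Solving J·Δ = −F gives Δ = (-1.9428, 0.4171).
Then the next iterate is (x₁, x₂)₁ = (-0.4428, 2.9171).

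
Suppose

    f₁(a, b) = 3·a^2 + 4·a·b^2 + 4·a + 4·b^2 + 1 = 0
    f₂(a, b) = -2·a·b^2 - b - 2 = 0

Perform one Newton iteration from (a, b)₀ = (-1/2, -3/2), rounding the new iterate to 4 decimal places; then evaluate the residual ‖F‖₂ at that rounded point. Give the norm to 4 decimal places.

1.1471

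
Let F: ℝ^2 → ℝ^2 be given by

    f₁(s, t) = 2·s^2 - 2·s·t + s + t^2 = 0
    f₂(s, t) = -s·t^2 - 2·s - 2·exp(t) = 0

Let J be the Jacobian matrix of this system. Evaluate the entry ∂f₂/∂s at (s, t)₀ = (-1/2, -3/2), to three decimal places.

∂f₂/∂s = -t^2 - 2.
At (-1/2, -3/2) this is -4.250.

-4.250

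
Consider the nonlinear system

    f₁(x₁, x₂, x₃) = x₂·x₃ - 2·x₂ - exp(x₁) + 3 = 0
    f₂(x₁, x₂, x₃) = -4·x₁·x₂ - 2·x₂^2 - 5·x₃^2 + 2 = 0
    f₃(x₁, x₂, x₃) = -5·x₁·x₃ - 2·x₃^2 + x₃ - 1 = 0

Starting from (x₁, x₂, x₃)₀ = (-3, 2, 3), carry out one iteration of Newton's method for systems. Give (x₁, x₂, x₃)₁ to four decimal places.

(-1.4784, 0.2135, 1.4560)

At (-3, 2, 3): F = (4.950213, -27.0000, 29.0000).
Jacobian J = [[-exp(x₁), x₃ - 2, x₂], [-4·x₂, -4·x₁ - 4·x₂, -10·x₃], [-5·x₃, 0, -5·x₁ - 4·x₃ + 1]].
At the point, J = [[-0.049787, 1.0000, 2.0000], [-8.0000, 4.0000, -30.0000], [-15.0000, 0.0000, 4.0000]] (det J = 601.203407).
Solving J·Δ = −F gives Δ = (1.5216, -1.7865, -1.5440).
Then the next iterate is (x₁, x₂, x₃)₁ = (-1.4784, 0.2135, 1.4560).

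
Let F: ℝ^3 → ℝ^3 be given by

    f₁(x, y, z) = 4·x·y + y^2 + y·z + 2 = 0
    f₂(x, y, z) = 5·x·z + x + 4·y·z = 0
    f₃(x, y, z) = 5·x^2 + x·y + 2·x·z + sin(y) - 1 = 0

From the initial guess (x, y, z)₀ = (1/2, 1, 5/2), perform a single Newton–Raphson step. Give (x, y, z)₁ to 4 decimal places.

(0.2796, 0.0932, 1.7759)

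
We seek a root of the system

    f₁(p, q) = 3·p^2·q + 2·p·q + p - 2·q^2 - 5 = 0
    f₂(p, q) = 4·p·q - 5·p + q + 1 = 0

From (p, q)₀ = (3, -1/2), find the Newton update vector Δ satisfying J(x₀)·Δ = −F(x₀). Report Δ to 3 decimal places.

At (3, -1/2): F = (-19.000, -20.500).
Jacobian J = [[6·p·q + 2·q + 1, 3·p^2 + 2·p - 4·q], [4·q - 5, 4·p + 1]].
At the point, J = [[-9.000, 35.000], [-7.000, 13.000]] (det J = 128.000).
Solving J·Δ = −F gives Δ = (-3.676, -0.402).

(-3.676, -0.402)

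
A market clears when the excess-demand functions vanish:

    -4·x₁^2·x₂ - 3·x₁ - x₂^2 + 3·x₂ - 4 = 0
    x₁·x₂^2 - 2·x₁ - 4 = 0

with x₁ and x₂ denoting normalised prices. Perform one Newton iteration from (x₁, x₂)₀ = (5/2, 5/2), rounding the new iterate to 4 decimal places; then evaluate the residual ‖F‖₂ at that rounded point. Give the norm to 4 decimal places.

19.2968

At (5/2, 5/2): F = (-72.7500, 6.6250).
Jacobian J = [[-8·x₁·x₂ - 3, -4·x₁^2 - 2·x₂ + 3], [x₂^2 - 2, 2·x₁·x₂]].
At the point, J = [[-53.0000, -27.0000], [4.2500, 12.5000]] (det J = -547.7500).
Solving J·Δ = −F gives Δ = (-1.3336, -0.0766).
Then the next iterate is (x₁, x₂)₁ = (1.1664, 2.4234).
Re-evaluating at (1.1664, 2.4234): F = (-19.289903, 0.517313), so ‖F‖₂ = 19.2968.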